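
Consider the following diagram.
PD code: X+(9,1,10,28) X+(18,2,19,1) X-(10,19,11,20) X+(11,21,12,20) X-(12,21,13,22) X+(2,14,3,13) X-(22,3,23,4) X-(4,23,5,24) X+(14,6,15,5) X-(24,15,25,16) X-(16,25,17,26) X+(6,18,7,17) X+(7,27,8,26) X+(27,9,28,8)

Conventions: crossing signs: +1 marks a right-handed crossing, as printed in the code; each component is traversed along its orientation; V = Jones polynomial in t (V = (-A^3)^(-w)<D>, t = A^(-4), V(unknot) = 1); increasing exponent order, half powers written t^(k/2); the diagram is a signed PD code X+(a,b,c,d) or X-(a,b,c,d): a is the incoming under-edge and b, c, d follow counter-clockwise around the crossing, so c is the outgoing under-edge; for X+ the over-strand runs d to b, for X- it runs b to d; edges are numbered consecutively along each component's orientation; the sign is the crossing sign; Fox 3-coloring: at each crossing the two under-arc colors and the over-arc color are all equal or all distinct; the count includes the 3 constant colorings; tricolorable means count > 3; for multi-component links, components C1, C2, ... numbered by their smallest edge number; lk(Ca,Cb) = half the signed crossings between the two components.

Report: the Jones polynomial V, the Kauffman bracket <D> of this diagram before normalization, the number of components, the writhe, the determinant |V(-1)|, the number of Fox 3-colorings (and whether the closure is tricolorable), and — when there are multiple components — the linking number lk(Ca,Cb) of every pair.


Jones polynomial: V(t) = -t^-3 + 3t^-2 - 6t^-1 + 9 - 10t + 12t^2 - 10t^3 + 8t^4 - 6t^5 + 3t^6 - t^7
<D> = -A^-22 + 3A^-18 - 6A^-14 + 8A^-10 - 10A^-6 + 12A^-2 - 10A^2 + 9A^6 - 6A^10 + 3A^14 - A^18; writhe +2
components 1, writhe +2 (14 crossings)
3-colorings: 9 of 3^14, det 69 — tricolorable
note: w = +2 shifts under R1 moves; the (-A^3)^(-2) factor cancels that in V


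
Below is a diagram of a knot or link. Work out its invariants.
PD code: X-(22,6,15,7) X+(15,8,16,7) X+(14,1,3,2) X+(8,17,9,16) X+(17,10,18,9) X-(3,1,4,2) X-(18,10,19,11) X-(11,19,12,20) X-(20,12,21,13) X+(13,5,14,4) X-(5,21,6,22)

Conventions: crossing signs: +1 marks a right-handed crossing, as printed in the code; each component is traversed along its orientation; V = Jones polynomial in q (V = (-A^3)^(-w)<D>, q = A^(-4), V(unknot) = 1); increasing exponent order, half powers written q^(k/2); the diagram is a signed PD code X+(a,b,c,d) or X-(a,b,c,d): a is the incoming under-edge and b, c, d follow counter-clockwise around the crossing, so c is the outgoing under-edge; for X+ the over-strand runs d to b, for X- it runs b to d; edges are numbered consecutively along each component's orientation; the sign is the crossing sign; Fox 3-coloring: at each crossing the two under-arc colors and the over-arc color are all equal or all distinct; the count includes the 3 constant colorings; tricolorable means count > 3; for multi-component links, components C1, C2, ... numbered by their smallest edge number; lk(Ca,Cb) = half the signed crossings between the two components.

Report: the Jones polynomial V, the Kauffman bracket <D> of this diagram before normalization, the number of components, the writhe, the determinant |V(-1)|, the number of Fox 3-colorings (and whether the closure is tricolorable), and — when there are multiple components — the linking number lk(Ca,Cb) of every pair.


Jones polynomial: V(q) = q^-3 + q^-2 + q^-1 + 1
<D> = -A^-3 - A - A^5 - A^9; writhe -1
components 3, writhe -1 (11 crossings)
linking number lk(C1,C2) = 0
lk(C1,C3): 0
lk(C2,C3) = -1
3-colorings: 9 of 3^12, det 0 — tricolorable
note: the 3 component pairs carry total linking -1


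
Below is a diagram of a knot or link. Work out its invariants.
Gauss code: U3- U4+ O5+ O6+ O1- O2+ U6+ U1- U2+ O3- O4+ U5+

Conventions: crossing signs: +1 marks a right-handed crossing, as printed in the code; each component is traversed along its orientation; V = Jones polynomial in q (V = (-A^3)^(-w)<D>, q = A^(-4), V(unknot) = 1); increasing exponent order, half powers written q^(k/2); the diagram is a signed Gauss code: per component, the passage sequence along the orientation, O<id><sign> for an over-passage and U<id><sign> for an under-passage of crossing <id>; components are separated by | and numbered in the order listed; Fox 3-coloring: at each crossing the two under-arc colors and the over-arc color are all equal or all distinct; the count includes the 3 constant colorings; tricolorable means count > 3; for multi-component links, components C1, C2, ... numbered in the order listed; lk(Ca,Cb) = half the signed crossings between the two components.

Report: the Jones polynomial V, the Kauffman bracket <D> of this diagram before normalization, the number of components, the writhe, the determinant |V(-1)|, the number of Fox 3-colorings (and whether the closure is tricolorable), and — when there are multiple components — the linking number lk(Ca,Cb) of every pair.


V = 1
<D> = A^6 (w = +2)
1 component over 6 crossings, w = +2
3 Fox colorings among 3^6, |V(-1)| = 1: not tricolorable
why: w = +2 (over 6 crossings) is diagram-only; (-A^3)^(-2) removes it from V


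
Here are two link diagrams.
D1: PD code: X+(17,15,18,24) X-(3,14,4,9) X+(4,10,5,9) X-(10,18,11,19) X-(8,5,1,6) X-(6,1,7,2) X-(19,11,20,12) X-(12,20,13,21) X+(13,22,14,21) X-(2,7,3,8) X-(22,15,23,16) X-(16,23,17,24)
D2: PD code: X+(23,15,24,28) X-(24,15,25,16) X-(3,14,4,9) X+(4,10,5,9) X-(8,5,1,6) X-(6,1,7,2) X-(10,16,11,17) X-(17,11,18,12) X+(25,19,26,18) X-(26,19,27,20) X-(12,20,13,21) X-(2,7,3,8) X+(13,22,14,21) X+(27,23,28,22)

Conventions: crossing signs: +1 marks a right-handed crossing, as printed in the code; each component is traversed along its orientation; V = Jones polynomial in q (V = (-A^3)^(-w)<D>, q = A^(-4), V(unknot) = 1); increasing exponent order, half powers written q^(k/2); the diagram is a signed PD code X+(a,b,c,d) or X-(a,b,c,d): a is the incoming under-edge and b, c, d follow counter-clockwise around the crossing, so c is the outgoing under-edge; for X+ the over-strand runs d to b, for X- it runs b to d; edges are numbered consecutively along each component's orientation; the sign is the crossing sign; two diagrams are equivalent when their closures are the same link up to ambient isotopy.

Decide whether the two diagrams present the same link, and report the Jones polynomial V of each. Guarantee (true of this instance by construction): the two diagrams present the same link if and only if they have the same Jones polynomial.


equivalent: yes
D1 (bracket A^-14 + A^-10 + 2A^-6 + A^-2 - A^10; 12 crossings at w = -6): V = -q^-7 + q^-4 + 2q^-3 + q^-2 + q^-1
V(D2) = -q^-7 + q^-4 + 2q^-3 + q^-2 + q^-1  (w -4, c 14, <D> = A^-8 + A^-4 + 2 + A^4 - A^16)
key observation: all 2 diagrams share one V(q), hence one class


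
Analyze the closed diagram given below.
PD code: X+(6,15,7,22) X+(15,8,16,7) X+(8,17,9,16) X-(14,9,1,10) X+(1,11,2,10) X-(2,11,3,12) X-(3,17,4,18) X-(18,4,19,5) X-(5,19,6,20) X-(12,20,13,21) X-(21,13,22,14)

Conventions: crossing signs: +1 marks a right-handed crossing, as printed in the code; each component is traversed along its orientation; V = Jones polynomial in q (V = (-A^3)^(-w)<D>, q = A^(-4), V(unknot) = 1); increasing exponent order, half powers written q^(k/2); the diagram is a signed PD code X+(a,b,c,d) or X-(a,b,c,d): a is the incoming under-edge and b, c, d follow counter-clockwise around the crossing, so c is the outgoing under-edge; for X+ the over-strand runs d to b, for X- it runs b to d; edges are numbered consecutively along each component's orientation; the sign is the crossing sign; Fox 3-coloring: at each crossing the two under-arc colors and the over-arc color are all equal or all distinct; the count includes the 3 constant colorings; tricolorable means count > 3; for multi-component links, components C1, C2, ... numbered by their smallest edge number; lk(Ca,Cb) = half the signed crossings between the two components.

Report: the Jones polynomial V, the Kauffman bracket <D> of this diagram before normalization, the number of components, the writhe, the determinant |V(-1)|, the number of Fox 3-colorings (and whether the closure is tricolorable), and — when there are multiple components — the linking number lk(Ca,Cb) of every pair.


Jones polynomial: V(q) = -q^(-13/2) + 2q^(-11/2) - 2q^(-9/2) + 3q^(-7/2) - 4q^(-5/2) + 2q^(-3/2) - 3q^(-1/2) + q^(1/2)
<D> = -A^-11 + 3A^-7 - 2A^-3 + 4A - 3A^5 + 2A^9 - 2A^13 + A^17; writhe -3
components 2, writhe -3 (11 crossings)
linking number lk(C1,C2) = -1
3-colorings: 27 of 3^11, det 18 — tricolorable
note: |V(-1)| = 18: so tricolorable, since 3 divides 18


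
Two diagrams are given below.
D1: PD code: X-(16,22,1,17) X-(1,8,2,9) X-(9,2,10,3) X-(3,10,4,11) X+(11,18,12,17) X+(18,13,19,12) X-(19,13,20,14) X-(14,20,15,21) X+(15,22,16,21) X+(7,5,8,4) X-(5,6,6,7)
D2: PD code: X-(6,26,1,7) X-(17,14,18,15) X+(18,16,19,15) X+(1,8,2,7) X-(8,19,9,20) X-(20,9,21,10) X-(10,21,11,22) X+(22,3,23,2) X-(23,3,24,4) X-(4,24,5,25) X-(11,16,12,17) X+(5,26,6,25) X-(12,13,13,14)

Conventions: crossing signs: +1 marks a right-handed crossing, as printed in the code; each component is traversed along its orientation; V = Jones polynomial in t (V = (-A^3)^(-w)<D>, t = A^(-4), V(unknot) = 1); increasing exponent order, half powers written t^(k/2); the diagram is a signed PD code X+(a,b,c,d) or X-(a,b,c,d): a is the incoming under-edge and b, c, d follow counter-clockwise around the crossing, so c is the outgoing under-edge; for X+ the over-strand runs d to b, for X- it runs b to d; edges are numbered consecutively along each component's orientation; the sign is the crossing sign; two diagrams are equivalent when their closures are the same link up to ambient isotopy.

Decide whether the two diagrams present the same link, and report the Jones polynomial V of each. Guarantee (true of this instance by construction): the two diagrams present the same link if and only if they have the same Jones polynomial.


same link: yes
V(D1) = t^(-9/2) - t^(-5/2) - t^(-3/2) - t^(-1/2)  [11 crossings, <D> = A^-7 + A^-3 + A - A^9, w = -3]
V(D2) = t^(-9/2) - t^(-5/2) - t^(-3/2) - t^(-1/2)  (w -5, c 13, <D> = A^-13 + A^-9 + A^-5 - A^3)
note: Reidemeister moves carry D1 (11 crossings) to D2 (13)


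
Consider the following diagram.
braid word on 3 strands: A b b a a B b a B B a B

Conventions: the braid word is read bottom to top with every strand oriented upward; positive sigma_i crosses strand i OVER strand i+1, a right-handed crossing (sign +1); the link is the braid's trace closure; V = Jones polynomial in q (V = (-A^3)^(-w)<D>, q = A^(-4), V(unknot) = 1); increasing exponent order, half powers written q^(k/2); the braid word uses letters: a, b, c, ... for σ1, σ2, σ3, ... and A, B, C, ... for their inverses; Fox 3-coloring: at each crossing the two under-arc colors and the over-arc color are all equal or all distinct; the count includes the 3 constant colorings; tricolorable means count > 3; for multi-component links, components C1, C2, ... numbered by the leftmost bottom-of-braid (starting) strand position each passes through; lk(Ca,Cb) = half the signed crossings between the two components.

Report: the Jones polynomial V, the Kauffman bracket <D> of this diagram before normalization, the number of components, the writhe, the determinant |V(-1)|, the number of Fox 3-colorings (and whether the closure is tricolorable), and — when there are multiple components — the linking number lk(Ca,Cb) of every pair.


V = -q^-2 + 2q^-1 - 3 + 5q - 4q^2 + 5q^3 - 4q^4 + 2q^5 - q^6
<D> = -A^-18 + 2A^-14 - 4A^-10 + 5A^-6 - 4A^-2 + 5A^2 - 3A^6 + 2A^10 - A^14 (w = +2)
1 component over 12 crossings, w = +2
9 Fox colorings among 3^12, |V(-1)| = 27: tricolorable
why: V spans 8 powers of q: at least 8 crossings in any diagram


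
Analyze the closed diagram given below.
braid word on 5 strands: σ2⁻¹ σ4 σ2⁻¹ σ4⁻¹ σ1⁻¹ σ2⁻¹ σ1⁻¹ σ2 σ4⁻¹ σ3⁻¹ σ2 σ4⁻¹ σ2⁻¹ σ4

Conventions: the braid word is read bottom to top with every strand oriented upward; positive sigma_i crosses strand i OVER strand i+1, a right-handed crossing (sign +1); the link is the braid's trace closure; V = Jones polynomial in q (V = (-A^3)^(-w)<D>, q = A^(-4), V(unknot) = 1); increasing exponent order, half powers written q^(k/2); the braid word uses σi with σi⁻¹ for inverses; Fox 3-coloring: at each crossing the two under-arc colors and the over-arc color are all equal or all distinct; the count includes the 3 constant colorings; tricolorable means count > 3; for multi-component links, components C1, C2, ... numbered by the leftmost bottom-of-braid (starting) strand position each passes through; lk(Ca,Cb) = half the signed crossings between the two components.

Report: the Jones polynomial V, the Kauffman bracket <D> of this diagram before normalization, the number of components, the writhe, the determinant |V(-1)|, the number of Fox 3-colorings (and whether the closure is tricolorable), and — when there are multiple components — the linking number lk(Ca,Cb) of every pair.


V = -q^-4 + q^-3 + q^-1
<D> = A^-14 + A^-6 - A^-2 (w = -6)
1 component over 14 crossings, w = -6
9 Fox colorings among 3^14, |V(-1)| = 3: tricolorable
why: det 3 = |V(-1)|; divisible by 3, so tricolorable


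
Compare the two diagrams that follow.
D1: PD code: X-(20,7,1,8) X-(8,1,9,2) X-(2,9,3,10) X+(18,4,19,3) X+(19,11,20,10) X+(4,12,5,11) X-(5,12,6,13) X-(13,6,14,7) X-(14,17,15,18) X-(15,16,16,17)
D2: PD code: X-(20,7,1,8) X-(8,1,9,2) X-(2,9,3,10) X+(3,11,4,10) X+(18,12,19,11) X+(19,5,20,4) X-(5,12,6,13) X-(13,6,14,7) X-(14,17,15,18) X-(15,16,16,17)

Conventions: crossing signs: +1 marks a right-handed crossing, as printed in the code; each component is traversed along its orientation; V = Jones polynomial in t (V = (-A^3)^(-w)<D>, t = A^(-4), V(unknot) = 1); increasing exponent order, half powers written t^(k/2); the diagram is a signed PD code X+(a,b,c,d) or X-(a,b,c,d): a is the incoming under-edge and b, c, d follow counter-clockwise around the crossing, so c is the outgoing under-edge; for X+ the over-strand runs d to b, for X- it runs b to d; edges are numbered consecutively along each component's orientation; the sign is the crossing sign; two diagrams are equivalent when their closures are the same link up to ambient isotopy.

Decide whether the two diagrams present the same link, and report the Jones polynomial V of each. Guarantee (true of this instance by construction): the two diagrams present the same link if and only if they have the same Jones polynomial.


equivalent: yes
D1 (bracket A^-8 + 1 - A^4; 10 crossings at w = -4): V = -t^-4 + t^-3 + t^-1
V(D2) = -t^-4 + t^-3 + t^-1  [10 crossings, <D> = A^-8 + 1 - A^4, w = -4]
observation: Reidemeister moves carry D1 (10 crossings) to D2 (10)


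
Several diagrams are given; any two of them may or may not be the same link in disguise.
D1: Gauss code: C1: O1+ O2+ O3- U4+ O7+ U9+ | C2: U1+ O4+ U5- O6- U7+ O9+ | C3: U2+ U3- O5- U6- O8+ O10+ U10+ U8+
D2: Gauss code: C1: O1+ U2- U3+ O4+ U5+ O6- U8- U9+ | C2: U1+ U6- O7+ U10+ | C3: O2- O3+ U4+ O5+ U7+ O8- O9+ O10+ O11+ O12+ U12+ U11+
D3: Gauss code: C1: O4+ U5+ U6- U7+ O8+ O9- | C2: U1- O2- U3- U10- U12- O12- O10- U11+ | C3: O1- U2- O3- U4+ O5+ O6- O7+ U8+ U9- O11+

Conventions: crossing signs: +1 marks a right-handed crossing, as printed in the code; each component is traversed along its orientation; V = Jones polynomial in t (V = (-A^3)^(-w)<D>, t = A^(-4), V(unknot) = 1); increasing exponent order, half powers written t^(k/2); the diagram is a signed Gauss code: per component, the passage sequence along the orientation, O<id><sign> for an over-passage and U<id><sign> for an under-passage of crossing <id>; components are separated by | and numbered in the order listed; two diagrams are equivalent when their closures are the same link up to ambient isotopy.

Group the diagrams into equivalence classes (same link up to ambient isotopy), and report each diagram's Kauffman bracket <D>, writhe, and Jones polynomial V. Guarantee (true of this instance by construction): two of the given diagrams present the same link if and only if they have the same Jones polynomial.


classes: {D1} | {D2} | {D3}
V(D1) = t^-1 + 2t - t^2 + 2t^3 - t^4 + t^5  [10 crossings, <D> = A^-8 - A^-4 + 2 - A^4 + 2A^8 + A^16, w = +4]
V(D2) = t + 2t^3 + t^5  [12 crossings, <D> = A^-2 + 2A^6 + A^14, w = +6]
D3 (bracket A^-14 + 2A^-6 + A^2; 12 crossings at w = -2): V = t^-2 + 2 + t^2
note: 3 classes among 3 diagrams; unequal V(t) rules out equality


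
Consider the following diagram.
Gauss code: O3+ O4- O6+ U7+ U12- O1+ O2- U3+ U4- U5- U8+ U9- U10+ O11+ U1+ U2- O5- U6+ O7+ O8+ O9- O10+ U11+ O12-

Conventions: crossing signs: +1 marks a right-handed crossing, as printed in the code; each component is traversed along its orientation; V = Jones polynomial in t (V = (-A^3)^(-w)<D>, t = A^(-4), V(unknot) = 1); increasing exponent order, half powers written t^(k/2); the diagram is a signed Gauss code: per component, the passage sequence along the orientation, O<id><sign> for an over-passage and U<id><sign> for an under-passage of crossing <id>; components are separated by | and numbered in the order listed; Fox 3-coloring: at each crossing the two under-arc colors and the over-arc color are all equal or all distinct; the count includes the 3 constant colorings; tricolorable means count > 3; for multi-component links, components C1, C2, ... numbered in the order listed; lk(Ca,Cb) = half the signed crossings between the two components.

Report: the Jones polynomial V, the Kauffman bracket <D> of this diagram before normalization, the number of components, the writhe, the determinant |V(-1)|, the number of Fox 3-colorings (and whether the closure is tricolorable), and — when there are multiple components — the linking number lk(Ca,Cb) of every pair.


V = t + t^3 - t^4
<D> = -A^-10 + A^-6 + A^2 (w = +2)
1 component over 12 crossings, w = +2
9 Fox colorings among 3^12, |V(-1)| = 3: tricolorable
why: |V(-1)| = 3: so tricolorable, since 3 divides 3


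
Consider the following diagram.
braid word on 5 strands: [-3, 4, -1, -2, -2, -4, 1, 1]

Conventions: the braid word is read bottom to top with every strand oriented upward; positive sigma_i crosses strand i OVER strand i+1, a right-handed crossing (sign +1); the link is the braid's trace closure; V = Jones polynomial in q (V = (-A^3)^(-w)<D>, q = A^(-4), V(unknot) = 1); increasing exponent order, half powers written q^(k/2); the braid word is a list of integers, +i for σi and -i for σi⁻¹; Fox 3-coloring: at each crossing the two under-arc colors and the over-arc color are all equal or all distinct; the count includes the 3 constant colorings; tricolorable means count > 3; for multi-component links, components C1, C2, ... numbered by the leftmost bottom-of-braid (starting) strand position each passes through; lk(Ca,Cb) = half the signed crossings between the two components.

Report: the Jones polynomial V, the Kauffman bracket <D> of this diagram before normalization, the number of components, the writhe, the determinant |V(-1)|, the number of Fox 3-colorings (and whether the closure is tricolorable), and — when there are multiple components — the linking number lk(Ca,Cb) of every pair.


V(q) = q^-3 + q^-2 + q^-1 + 1
bracket: A^-6 + A^-2 + A^2 + A^6, w = -2
3 components, writhe -2, over 8 crossings
lk(C1,C2) = -1
linking number lk(C1,C3) = 0
lk(C2,C3): 0
det 0, colorings 9 of 3^8 — tricolorable
observation: |V(-1)| = 0: so tricolorable, since 3 divides 0


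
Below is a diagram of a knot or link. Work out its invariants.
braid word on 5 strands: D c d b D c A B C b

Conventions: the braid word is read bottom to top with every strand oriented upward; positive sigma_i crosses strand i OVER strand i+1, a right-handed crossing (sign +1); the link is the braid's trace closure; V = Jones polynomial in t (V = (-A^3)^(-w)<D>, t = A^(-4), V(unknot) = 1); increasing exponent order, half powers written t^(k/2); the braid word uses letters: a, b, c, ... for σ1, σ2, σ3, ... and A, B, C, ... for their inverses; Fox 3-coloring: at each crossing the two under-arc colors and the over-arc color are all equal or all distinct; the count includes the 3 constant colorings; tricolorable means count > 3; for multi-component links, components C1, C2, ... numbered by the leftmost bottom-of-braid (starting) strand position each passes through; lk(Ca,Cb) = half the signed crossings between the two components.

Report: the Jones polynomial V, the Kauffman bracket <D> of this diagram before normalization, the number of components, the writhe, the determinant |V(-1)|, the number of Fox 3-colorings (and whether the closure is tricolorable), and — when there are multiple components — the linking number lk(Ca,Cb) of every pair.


V(t) = 1 + t + t^2 + t^3
bracket: A^-12 + A^-8 + A^-4 + 1, w = 0
3 components, writhe 0, over 10 crossings
lk(C1,C2) = 0
linking number lk(C1,C3) = 0
lk(C2,C3): +1
det 0, colorings 9 of 3^10 — tricolorable
observation: span 3 respects span(V) <= c + mu - 1 = 12 for this 3-component diagram


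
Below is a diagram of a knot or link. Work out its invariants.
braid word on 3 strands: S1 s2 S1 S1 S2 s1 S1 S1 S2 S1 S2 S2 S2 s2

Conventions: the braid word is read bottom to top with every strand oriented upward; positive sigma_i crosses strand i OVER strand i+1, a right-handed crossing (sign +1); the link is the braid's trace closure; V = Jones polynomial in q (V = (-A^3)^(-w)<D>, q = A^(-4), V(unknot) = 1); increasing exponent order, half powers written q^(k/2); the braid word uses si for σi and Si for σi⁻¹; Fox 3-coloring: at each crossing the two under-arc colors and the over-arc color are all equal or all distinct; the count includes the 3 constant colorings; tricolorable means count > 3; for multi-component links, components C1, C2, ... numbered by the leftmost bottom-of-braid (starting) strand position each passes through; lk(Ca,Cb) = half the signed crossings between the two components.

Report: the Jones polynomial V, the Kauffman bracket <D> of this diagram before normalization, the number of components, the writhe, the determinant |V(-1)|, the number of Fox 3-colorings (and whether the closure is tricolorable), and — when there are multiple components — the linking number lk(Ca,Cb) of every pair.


V(q) = -q^-8 + q^-5 + q^-3
bracket: A^-12 + A^-4 - A^8, w = -8
1 component, writhe -8, over 14 crossings
det 3, colorings 9 of 3^14 — tricolorable
observation: det 3 = |V(-1)|; divisible by 3, so tricolorable


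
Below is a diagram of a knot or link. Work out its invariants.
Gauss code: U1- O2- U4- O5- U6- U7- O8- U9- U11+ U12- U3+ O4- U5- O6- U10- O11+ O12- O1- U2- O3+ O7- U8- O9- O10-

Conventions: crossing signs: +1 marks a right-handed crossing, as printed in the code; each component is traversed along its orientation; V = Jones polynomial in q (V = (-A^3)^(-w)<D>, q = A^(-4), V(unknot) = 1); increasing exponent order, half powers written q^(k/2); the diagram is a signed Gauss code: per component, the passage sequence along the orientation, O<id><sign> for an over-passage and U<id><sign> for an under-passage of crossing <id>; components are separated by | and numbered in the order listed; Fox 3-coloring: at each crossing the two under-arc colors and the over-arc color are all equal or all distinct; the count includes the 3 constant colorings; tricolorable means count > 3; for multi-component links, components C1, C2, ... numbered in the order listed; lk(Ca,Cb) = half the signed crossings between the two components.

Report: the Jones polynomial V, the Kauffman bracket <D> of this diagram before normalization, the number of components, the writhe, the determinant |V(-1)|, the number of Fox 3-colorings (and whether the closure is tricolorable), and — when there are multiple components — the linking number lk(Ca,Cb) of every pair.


V(q) = -q^-12 + 3q^-11 - 5q^-10 + 6q^-9 - 7q^-8 + 6q^-7 - 5q^-6 + 4q^-5 - q^-4 + q^-3
bracket: A^-12 - A^-8 + 4A^-4 - 5 + 6A^4 - 7A^8 + 6A^12 - 5A^16 + 3A^20 - A^24, w = -8
1 component, writhe -8, over 12 crossings
det 39, colorings 9 of 3^12 — tricolorable
observation: the span of V is 9, forcing >= 9 crossings in any diagram


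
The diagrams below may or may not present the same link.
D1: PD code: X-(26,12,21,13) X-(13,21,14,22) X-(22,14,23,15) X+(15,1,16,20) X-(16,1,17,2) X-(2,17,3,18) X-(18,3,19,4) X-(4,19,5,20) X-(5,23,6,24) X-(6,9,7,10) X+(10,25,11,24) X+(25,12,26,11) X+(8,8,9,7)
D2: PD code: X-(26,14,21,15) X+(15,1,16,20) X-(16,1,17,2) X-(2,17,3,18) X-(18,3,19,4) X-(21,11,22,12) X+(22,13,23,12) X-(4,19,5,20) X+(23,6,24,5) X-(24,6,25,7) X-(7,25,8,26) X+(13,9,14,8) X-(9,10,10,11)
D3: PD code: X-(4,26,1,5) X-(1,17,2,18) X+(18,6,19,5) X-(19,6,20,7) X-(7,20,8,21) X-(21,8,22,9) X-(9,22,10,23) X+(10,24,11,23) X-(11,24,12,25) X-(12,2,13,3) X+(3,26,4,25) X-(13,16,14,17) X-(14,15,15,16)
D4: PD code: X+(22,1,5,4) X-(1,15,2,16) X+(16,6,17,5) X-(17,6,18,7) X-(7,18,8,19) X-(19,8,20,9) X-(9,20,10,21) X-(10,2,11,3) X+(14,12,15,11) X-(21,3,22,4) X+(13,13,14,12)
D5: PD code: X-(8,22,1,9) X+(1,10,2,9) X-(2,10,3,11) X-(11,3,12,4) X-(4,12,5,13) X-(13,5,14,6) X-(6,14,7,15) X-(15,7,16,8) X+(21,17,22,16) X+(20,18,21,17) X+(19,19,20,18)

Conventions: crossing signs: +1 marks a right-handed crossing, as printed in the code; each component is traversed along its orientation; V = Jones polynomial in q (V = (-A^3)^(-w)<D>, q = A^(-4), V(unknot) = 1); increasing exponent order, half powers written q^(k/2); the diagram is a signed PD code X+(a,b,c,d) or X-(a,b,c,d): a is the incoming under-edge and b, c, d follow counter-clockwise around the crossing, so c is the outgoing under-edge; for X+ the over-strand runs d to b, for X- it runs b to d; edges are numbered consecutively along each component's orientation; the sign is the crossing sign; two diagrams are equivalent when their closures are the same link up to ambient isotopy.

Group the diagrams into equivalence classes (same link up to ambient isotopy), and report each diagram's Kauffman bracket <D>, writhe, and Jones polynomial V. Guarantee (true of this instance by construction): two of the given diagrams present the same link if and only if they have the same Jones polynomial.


equivalence classes: {D1, D2, D3, D4} | {D5}
D1 (bracket A^-9 + 2A^-1 - A^3 + A^7 - A^11; 13 crossings at w = -5): V = q^(-13/2) - q^(-11/2) + q^(-9/2) - 2q^(-7/2) - q^(-3/2)
V(D2) = q^(-13/2) - q^(-11/2) + q^(-9/2) - 2q^(-7/2) - q^(-3/2)  [13 crossings, <D> = A^-9 + 2A^-1 - A^3 + A^7 - A^11, w = -5]
D3 (bracket A^-15 + 2A^-7 - A^-3 + A - A^5; 13 crossings at w = -7): V = q^(-13/2) - q^(-11/2) + q^(-9/2) - 2q^(-7/2) - q^(-3/2)
V(D4) = q^(-13/2) - q^(-11/2) + q^(-9/2) - 2q^(-7/2) - q^(-3/2)  (w -3, c 11, <D> = A^-3 + 2A^5 - A^9 + A^13 - A^17)
V(D5) = -q^(-17/2) + q^(-15/2) - q^(-13/2) + q^(-11/2) - q^(-9/2) - q^(-5/2)  [11 crossings, <D> = A + A^9 - A^13 + A^17 - A^21 + A^25, w = -3]
observation: 2 classes among 5 diagrams; unequal V(q) rules out equality


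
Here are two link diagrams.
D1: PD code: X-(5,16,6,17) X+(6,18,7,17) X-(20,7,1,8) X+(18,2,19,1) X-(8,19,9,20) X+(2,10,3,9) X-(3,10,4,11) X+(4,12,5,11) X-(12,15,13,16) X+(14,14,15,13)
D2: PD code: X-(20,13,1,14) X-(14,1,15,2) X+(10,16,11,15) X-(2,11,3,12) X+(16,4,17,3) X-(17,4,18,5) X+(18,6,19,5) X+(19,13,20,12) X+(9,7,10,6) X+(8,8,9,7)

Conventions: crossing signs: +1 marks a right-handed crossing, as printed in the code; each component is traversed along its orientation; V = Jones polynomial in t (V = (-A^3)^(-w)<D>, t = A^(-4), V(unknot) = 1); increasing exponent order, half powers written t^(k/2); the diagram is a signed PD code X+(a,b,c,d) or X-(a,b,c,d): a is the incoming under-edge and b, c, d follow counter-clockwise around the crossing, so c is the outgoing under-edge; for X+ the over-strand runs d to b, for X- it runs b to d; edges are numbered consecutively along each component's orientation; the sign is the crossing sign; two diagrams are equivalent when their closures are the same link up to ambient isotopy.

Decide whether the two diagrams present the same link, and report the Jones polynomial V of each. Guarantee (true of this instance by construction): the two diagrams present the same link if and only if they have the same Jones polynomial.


same link: yes
V(D1) = t^-2 - t^-1 + 1 - t + t^2  [10 crossings, <D> = A^-8 - A^-4 + 1 - A^4 + A^8, w = 0]
D2 (bracket A^-2 - A^2 + A^6 - A^10 + A^14; 10 crossings at w = +2): V = t^-2 - t^-1 + 1 - t + t^2
note: one V(t) for all 2 diagrams — one class (guaranteed)


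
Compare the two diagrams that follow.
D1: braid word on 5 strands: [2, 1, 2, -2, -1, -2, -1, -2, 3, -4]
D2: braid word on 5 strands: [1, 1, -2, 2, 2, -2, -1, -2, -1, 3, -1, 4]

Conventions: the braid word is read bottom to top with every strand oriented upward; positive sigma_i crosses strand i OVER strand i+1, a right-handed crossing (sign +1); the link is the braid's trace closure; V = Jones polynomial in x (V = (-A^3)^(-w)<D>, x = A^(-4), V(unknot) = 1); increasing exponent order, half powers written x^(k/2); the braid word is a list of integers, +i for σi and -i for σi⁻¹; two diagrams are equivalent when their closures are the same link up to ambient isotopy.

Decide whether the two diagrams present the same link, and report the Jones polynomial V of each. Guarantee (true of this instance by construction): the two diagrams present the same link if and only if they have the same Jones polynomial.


equivalent: yes
V(D1) = 1  (w -2, c 10, <D> = A^-6)
V(D2) = 1  [12 crossings, <D> = 1, w = 0]
key observation: Markov moves rewrite D1 (10 crossings) into D2 (12)


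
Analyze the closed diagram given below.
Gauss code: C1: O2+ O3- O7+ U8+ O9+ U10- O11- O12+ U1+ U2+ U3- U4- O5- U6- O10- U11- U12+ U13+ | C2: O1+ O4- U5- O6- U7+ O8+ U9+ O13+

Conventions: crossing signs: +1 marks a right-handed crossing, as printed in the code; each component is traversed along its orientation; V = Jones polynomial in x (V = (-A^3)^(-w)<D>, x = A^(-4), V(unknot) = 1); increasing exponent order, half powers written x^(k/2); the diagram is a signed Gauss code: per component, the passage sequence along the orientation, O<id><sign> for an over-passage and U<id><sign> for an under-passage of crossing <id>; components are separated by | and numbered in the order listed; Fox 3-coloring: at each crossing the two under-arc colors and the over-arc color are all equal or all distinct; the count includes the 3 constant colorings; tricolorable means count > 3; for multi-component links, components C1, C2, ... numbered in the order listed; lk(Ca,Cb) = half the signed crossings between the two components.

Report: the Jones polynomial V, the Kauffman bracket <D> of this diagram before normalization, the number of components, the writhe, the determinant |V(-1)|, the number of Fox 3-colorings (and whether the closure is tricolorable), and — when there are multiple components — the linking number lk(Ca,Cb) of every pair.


V = x^(-5/2) - 2x^(-3/2) + 2x^(-1/2) - 4x^(1/2) + 3x^(3/2) - 3x^(5/2) + 2x^(7/2) - x^(9/2)
<D> = A^-15 - 2A^-11 + 3A^-7 - 3A^-3 + 4A - 2A^5 + 2A^9 - A^13 (w = +1)
2 components over 13 crossings, w = +1
lk(C1,C2): +1
9 Fox colorings among 3^13, |V(-1)| = 18: tricolorable
why: |V(-1)| = 18: so tricolorable, since 3 divides 18


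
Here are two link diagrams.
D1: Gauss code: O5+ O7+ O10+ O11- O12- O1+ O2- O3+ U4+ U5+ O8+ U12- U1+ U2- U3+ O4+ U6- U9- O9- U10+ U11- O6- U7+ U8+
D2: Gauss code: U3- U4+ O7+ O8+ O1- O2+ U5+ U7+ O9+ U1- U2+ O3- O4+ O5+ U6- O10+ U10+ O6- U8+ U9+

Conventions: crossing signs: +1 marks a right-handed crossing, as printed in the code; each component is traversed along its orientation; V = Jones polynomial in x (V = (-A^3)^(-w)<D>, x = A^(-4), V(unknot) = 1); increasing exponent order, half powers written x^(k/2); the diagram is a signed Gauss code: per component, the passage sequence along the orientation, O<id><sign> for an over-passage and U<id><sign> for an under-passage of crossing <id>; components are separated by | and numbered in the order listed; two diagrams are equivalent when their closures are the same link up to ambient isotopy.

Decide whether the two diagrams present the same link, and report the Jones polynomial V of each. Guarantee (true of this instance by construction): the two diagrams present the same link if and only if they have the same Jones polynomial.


same link: yes
V(D1) = x + x^3 - x^4  [12 crossings, <D> = -A^-10 + A^-6 + A^2, w = +2]
D2 (bracket -A^-4 + 1 + A^8; 10 crossings at w = +4): V = x + x^3 - x^4
note: Reidemeister moves carry D1 (12 crossings) to D2 (10)


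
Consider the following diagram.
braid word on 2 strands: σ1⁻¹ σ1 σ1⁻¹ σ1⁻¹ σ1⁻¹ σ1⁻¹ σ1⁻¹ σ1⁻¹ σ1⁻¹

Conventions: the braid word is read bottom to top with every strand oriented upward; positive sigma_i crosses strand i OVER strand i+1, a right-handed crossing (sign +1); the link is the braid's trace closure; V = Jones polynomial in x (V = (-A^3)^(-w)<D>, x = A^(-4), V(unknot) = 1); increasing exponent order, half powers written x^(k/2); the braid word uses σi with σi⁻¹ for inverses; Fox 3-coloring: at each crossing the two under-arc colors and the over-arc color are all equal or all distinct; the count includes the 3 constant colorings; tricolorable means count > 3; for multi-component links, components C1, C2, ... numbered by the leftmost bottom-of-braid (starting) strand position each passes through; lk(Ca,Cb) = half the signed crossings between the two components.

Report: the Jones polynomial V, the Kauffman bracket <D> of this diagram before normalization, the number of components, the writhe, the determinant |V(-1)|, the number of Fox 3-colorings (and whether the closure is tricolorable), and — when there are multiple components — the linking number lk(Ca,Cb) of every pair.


V(x) = -x^-10 + x^-9 - x^-8 + x^-7 - x^-6 + x^-5 + x^-3
bracket: -A^-9 - A^-1 + A^3 - A^7 + A^11 - A^15 + A^19, w = -7
1 component, writhe -7, over 9 crossings
det 7, colorings 3 of 3^9 — not tricolorable
observation: the word shrinks to σ1⁻¹ σ1⁻¹ σ1⁻¹ σ1⁻¹ σ1⁻¹ σ1⁻¹ σ1⁻¹ after cancelling


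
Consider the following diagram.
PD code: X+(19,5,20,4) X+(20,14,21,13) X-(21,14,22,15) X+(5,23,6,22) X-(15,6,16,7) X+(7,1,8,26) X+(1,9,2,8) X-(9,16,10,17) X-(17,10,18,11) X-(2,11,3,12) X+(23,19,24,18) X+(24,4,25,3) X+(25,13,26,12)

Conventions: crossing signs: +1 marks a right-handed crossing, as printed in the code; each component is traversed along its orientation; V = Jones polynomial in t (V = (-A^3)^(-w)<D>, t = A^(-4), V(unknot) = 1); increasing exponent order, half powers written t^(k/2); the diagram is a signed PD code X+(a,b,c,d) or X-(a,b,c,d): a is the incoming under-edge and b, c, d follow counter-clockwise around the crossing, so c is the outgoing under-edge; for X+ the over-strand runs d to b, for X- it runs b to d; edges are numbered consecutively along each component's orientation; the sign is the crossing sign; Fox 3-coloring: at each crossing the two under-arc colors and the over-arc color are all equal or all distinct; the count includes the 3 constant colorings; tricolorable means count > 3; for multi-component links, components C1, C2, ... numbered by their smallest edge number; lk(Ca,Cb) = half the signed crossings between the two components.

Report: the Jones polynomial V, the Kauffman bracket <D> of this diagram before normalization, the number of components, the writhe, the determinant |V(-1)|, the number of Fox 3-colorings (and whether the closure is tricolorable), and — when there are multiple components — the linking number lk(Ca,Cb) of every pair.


Jones polynomial: V(t) = -t^-2 + 2t^-1 - 3 + 5t - 4t^2 + 5t^3 - 4t^4 + 2t^5 - t^6
<D> = A^-15 - 2A^-11 + 4A^-7 - 5A^-3 + 4A - 5A^5 + 3A^9 - 2A^13 + A^17; writhe +3
components 1, writhe +3 (13 crossings)
3-colorings: 9 of 3^13, det 27 — tricolorable
note: |V(-1)| = 27: so tricolorable, since 3 divides 27


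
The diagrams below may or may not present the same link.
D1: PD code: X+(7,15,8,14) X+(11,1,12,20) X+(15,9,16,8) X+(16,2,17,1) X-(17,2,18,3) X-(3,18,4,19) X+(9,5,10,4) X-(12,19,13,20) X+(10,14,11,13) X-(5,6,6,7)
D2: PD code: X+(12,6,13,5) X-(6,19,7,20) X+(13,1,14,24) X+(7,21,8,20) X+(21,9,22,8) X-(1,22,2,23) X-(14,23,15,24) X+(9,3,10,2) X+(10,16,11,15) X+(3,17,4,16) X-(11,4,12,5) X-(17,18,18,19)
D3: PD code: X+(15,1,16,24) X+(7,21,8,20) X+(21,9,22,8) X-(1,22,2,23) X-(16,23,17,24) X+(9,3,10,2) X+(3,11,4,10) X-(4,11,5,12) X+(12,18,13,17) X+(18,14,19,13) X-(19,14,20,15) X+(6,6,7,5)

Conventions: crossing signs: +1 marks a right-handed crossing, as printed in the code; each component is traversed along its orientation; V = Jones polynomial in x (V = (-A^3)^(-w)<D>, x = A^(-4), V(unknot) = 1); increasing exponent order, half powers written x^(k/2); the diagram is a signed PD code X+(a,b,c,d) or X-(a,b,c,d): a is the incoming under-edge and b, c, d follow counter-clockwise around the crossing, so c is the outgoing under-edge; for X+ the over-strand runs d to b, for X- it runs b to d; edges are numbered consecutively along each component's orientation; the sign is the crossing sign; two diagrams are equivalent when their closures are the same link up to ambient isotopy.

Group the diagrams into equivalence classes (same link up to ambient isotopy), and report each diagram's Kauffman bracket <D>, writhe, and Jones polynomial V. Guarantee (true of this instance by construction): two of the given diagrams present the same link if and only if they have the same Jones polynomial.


classes: {D1, D2, D3}
V(D1) = x + x^3 - x^4  [10 crossings, <D> = -A^-10 + A^-6 + A^2, w = +2]
D2 (bracket -A^-10 + A^-6 + A^2; 12 crossings at w = +2): V = x + x^3 - x^4
D3 (bracket -A^-4 + 1 + A^8; 12 crossings at w = +4): V = x + x^3 - x^4
note: one V(x) for all 3 diagrams — one class (guaranteed)


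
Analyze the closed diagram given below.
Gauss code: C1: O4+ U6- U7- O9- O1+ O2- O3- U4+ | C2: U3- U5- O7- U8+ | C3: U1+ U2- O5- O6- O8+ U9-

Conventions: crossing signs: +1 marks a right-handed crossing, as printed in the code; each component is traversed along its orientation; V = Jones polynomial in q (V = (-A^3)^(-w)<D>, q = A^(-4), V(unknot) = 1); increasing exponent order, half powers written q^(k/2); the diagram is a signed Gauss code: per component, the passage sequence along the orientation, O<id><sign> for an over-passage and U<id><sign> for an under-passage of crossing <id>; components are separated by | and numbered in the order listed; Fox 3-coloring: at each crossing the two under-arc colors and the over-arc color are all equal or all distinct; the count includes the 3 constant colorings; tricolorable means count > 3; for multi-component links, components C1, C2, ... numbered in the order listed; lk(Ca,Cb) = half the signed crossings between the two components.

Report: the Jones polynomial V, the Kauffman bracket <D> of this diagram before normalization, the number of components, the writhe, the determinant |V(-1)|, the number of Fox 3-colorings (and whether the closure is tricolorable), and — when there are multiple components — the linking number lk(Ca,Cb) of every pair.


Jones polynomial: V(q) = q^-5 + 2q^-3 + q^-1
<D> = -A^-5 - 2A^3 - A^11; writhe -3
components 3, writhe -3 (9 crossings)
linking number lk(C1,C2) = -1
lk(C1,C3): -1
lk(C2,C3) = 0
3-colorings: 3 of 3^9, det 4 — not tricolorable
note: |V(-1)| = 4: so not tricolorable, since 3 does not divide 4


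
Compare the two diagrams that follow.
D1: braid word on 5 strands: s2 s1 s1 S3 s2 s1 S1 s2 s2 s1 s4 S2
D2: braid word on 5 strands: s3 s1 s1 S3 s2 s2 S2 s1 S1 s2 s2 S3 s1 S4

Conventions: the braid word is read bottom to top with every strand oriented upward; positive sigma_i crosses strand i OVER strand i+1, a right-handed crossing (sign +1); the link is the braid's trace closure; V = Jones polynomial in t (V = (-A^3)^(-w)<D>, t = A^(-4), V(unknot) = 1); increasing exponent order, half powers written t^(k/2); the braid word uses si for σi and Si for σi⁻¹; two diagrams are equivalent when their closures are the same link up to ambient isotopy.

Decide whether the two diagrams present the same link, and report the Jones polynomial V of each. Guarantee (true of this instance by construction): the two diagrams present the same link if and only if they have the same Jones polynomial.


equivalent: yes
V(D1) = t^2 + 2t^4 - 2t^5 + t^6 - 2t^7 + t^8  (w +6, c 12, <D> = A^-14 - 2A^-10 + A^-6 - 2A^-2 + 2A^2 + A^10)
V(D2) = t^2 + 2t^4 - 2t^5 + t^6 - 2t^7 + t^8  (w +4, c 14, <D> = A^-20 - 2A^-16 + A^-12 - 2A^-8 + 2A^-4 + A^4)
why: one V(t) for all 2 diagrams — one class (guaranteed)
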